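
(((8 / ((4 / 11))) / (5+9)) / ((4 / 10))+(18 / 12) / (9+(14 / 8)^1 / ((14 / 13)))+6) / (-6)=-1.68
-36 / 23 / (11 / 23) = -36/11 = -3.27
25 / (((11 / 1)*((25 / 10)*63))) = 10/693 = 0.01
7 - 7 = 0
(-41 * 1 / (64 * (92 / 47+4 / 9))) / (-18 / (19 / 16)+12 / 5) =0.02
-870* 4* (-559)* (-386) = -750893520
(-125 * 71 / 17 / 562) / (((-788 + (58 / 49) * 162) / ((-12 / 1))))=-1304625/69782416 = -0.02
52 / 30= 26/15 = 1.73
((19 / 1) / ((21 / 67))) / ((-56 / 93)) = -39463/392 = -100.67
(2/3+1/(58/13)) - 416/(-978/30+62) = -113045/8526 = -13.26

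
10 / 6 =5/3 = 1.67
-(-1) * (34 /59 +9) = 565/59 = 9.58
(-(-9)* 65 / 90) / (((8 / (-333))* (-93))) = 1443/496 = 2.91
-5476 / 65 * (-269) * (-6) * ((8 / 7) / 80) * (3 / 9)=-1473044/2275 = -647.49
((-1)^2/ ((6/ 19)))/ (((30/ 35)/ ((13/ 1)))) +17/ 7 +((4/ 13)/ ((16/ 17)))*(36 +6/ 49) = 1427875/22932 = 62.27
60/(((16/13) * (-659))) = -195/2636 = -0.07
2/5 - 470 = -2348/5 = -469.60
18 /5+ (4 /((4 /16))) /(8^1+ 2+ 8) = 202/45 = 4.49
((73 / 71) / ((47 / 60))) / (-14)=-2190/23359 = -0.09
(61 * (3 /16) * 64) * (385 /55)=5124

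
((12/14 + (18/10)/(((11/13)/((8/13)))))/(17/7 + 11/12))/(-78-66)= -139/30910 = 0.00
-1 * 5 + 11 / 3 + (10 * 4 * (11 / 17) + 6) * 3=4810/51 = 94.31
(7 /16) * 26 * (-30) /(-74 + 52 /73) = 19929/4280 = 4.66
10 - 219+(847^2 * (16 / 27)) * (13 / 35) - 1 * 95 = 21276256/135 = 157601.90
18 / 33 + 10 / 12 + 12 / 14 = 1033/462 = 2.24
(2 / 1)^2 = 4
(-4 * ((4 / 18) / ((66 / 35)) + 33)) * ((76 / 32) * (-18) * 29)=5419636/33 = 164231.39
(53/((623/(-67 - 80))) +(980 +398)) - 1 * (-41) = 125178/89 = 1406.49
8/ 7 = 1.14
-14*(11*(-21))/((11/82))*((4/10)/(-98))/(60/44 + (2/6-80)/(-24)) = -389664/18545 = -21.01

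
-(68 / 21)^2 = -4624/441 = -10.49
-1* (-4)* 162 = 648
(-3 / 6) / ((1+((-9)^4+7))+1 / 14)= -7/91967 = 0.00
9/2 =4.50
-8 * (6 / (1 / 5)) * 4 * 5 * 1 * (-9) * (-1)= -43200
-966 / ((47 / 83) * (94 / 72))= -2886408/2209 = -1306.66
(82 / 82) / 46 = 1/46 = 0.02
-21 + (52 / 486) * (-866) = -113.66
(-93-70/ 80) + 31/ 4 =-689/8 = -86.12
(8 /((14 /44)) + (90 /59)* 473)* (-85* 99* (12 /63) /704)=-39317685/23128 = -1700.00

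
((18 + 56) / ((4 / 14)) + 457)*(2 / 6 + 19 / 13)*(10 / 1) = 501200/39 = 12851.28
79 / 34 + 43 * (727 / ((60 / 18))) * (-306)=-487858771/170 = -2869757.48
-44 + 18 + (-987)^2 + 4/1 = 974147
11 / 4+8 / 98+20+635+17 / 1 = 132267/196 = 674.83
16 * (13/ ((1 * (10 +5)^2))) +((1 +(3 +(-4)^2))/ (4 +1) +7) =2683/225 = 11.92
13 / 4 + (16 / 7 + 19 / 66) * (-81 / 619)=555413/190652 = 2.91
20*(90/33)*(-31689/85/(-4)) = 950670/187 = 5083.80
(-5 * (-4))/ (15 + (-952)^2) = 20/906319 = 0.00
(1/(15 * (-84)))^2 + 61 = 96843601/1587600 = 61.00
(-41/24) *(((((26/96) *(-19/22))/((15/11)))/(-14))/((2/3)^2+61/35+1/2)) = -10127/1300224 = -0.01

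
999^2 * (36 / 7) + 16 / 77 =395208412/77 = 5132576.78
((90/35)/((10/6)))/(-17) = -54/595 = -0.09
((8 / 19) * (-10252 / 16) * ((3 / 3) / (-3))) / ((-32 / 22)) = -61.83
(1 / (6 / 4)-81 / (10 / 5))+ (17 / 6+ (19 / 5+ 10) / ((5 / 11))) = -166/25 = -6.64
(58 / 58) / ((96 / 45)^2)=225/1024 = 0.22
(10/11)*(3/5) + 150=1656/11 = 150.55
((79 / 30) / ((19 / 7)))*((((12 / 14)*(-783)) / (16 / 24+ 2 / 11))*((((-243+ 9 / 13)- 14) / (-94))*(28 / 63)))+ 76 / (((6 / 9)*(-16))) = -435152901/464360 = -937.10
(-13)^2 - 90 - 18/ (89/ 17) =6725/89 = 75.56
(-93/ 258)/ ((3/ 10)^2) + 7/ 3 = -647/387 = -1.67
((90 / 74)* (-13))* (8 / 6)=-780/37 = -21.08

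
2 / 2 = 1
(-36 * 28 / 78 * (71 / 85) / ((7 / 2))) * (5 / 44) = -852/2431 = -0.35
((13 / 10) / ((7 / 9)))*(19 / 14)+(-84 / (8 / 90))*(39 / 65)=-553437/980 = -564.73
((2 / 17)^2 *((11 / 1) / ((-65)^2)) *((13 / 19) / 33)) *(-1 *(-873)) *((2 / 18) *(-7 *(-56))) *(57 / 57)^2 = 152096/5353725 = 0.03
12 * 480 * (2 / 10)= 1152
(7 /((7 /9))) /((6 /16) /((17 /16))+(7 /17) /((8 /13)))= 1224/139 = 8.81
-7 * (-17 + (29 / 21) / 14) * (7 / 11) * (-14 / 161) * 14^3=-13634936/759 = -17964.34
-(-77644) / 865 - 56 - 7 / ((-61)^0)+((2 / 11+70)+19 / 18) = 16784327/171270 = 98.00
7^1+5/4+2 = 41/4 = 10.25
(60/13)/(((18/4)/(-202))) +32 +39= -5311/39 = -136.18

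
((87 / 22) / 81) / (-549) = -29/326106 = 0.00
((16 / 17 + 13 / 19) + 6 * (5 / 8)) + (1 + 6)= 15989/1292 = 12.38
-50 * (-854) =42700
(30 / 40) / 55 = 3/220 = 0.01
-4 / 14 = -2/7 = -0.29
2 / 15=0.13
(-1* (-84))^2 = 7056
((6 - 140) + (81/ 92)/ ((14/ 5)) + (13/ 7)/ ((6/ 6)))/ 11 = -169795/14168 = -11.98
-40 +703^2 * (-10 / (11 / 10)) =-49421340/11 = -4492849.09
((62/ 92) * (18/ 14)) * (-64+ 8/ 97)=-55.38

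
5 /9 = 0.56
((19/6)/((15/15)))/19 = 1/6 = 0.17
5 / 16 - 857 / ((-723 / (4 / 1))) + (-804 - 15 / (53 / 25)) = -806.02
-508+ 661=153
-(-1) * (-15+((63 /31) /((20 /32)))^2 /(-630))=-1803891/120125 = -15.02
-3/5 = -0.60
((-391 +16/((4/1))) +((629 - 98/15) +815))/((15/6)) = 31514/75 = 420.19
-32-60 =-92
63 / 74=0.85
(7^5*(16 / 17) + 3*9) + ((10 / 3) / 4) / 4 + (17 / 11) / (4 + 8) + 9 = 71155849/4488 = 15854.69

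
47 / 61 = 0.77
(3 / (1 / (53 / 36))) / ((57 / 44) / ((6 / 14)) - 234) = -583/30489 = -0.02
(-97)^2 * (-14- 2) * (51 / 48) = -159953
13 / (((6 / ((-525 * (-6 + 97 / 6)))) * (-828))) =138775/9936 = 13.97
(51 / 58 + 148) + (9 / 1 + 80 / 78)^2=22000933/88218 = 249.39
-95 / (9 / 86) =-8170/9 = -907.78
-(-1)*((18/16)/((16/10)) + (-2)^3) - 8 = -979/64 = -15.30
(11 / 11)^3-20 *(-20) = 401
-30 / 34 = -15/17 = -0.88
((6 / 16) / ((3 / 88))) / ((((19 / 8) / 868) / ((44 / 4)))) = 840224/19 = 44222.32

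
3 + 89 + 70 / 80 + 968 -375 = 5487/8 = 685.88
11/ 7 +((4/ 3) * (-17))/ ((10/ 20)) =-919/21 = -43.76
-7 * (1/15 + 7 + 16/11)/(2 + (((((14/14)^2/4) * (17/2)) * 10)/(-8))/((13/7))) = -4094272/39105 = -104.70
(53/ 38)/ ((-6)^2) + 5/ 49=9437/67032 = 0.14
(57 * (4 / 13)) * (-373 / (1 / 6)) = -510264/13 = -39251.08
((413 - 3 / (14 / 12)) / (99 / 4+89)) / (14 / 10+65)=221/4067 = 0.05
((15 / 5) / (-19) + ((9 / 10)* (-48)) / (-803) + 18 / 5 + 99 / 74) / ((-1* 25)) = -5457381/28225450 = -0.19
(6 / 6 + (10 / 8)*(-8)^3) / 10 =-639/10 = -63.90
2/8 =1/4 = 0.25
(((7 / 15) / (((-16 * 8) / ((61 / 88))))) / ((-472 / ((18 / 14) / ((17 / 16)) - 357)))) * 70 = -547841/4108288 = -0.13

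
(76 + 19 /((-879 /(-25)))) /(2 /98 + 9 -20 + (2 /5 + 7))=-16483355/770883 = -21.38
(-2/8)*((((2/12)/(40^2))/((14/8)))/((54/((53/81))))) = -53/293932800 = 0.00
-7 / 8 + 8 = 57/8 = 7.12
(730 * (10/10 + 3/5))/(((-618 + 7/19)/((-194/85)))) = 4305248/997475 = 4.32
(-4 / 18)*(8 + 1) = -2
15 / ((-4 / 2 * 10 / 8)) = -6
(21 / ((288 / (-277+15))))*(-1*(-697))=-639149/48 = -13315.60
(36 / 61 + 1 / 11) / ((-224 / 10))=-2285/75152 = -0.03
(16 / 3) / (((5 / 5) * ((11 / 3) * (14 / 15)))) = 120/77 = 1.56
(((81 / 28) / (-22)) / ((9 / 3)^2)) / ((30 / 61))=-183/6160 = -0.03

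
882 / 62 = 14.23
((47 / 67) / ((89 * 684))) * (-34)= -799/2039346 = 0.00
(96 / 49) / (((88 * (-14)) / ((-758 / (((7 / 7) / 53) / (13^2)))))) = 40736436/3773 = 10796.83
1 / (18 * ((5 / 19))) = 19/90 = 0.21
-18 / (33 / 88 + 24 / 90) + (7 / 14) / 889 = -548629/19558 = -28.05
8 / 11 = 0.73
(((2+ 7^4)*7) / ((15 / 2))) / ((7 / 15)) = 4806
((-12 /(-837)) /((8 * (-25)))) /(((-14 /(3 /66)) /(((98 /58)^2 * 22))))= 343/23463900 = 0.00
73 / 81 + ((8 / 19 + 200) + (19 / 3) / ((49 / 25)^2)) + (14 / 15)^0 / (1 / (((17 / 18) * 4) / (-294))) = 749958229/3695139 = 202.96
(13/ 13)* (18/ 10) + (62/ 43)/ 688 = 1.80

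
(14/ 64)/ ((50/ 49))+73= 117143/1600 = 73.21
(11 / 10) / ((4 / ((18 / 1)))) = 4.95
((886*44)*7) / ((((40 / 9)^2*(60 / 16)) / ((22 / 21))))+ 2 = 482677/125 = 3861.42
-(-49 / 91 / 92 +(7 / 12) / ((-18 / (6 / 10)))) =2723/107640 = 0.03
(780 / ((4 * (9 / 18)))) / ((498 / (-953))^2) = 59033585/41334 = 1428.21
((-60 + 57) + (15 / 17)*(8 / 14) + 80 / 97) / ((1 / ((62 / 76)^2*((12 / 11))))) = -55610187/45837253 = -1.21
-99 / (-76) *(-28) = -693/19 = -36.47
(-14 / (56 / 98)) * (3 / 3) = -49/2 = -24.50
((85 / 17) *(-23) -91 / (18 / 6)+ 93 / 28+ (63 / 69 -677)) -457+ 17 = -2430647/1932 = -1258.10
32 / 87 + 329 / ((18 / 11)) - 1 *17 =96269/522 = 184.42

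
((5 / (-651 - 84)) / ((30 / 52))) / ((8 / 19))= -247/8820 = -0.03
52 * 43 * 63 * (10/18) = 78260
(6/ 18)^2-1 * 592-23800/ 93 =-236537/279 = -847.80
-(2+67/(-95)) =-123/95 = -1.29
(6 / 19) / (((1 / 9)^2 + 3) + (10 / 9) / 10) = 0.10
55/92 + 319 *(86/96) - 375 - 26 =-126553/1104 = -114.63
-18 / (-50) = 9/25 = 0.36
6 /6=1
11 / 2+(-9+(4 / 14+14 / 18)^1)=-307/126 = -2.44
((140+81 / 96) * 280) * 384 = 15143520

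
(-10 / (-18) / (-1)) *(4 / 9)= -20/81 = -0.25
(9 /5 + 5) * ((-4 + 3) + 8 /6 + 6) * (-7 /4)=-2261/30 = -75.37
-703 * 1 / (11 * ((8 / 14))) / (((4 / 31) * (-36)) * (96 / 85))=12966835/608256 = 21.32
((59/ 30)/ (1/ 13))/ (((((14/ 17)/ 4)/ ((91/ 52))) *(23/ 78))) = 169507/230 = 736.99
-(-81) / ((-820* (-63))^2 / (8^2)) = 4/2059225 = 0.00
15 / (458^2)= 15/209764 = 0.00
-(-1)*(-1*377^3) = -53582633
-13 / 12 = -1.08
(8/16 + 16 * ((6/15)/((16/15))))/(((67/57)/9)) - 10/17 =112033/2278 = 49.18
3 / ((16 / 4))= 3/4 = 0.75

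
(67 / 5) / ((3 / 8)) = 536/15 = 35.73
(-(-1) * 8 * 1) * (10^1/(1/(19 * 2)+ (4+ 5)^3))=3040/27703 = 0.11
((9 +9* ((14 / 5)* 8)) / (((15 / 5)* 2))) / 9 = 39/10 = 3.90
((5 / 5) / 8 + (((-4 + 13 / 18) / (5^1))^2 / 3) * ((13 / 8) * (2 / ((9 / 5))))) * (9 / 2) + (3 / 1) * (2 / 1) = 300403/38880 = 7.73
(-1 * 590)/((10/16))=-944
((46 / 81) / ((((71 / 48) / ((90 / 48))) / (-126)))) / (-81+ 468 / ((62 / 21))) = -199640/170613 = -1.17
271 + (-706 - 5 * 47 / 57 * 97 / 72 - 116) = -2284099/4104 = -556.55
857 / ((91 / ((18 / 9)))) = 1714/91 = 18.84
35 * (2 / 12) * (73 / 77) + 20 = 1685/66 = 25.53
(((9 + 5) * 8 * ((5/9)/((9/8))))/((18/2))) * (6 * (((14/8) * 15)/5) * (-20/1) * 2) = -627200/81 = -7743.21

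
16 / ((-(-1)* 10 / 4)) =32/5 = 6.40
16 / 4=4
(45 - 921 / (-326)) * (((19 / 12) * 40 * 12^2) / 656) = 4443435/6683 = 664.89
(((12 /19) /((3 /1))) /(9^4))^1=4/124659 = 0.00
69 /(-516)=-23/172 = -0.13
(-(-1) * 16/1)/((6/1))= 8/3 = 2.67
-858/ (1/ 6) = -5148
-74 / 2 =-37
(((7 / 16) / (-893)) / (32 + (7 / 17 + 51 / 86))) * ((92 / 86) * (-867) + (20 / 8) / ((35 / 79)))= 9434167/689438864 = 0.01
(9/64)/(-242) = -9/15488 = 0.00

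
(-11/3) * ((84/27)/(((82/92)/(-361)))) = 5114648/1107 = 4620.28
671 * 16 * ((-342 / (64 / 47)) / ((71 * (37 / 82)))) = -221105907/2627 = -84166.69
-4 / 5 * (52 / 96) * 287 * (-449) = 1675219/30 = 55840.63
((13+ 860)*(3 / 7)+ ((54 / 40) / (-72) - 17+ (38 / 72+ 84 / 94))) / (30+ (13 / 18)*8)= 169864517/16950080 = 10.02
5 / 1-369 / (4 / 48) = -4423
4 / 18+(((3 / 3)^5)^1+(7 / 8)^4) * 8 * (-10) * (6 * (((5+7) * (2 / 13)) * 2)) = -2631077/936 = -2810.98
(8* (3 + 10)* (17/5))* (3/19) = 5304/95 = 55.83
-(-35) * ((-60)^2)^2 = 453600000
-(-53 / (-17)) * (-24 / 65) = 1272/1105 = 1.15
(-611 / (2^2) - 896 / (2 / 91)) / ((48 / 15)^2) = -4092075/1024 = -3996.17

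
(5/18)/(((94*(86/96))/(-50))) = -1000/6063 = -0.16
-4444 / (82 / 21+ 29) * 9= -839916/691 = -1215.51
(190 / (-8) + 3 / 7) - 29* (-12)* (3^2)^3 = 7102723/28 = 253668.68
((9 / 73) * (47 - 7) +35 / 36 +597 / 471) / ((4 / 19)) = 56217713/1650384 = 34.06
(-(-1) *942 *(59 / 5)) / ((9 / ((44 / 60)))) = 203786/225 = 905.72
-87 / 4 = -21.75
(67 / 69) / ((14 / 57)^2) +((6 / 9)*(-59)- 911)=-12634625/13524 = -934.24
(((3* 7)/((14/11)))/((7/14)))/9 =11/3 = 3.67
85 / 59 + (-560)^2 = 18502485/59 = 313601.44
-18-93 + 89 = -22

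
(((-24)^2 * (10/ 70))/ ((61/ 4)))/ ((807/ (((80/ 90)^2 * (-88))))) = -1441792/3101301 = -0.46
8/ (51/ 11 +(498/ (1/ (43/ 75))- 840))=-2200/151207 = -0.01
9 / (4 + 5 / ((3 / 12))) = 3/8 = 0.38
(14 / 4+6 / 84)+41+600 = 4512/7 = 644.57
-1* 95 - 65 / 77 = -7380/77 = -95.84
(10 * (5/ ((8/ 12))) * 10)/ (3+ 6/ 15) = 3750/17 = 220.59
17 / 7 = 2.43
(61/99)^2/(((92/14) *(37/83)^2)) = 0.29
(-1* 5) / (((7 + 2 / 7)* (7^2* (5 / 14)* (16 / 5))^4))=-5/71651328 = 0.00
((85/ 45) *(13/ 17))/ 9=13/81 = 0.16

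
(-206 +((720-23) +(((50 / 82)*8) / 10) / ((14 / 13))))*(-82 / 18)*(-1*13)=29104.94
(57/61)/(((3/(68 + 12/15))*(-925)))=-6536/282125 = -0.02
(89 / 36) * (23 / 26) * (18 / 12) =3.28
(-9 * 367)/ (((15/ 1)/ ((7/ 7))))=-1101/5 = -220.20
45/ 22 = 2.05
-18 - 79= -97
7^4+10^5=102401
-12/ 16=-3/4 = -0.75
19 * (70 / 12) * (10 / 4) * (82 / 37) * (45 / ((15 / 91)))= 12405575/74 = 167642.91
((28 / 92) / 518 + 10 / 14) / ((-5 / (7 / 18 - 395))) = 20165417/357420 = 56.42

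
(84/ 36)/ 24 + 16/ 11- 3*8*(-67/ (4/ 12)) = 3821837/792 = 4825.55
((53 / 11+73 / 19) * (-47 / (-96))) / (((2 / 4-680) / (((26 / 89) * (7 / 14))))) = -552955/606690216 = 0.00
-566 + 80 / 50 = -2822/5 = -564.40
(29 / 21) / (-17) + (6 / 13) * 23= 48889/4641 = 10.53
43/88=0.49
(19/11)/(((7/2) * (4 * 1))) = 19/154 = 0.12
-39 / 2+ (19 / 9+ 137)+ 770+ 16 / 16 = 16031/18 = 890.61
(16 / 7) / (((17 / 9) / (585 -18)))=11664/17 = 686.12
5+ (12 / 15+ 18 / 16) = 277/40 = 6.92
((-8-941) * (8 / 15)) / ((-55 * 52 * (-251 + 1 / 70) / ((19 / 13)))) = -38836/37685505 = 0.00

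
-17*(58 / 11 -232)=3854.36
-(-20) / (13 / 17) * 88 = 29920/13 = 2301.54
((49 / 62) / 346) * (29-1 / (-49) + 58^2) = 83129/10726 = 7.75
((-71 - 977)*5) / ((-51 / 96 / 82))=13749760/17 = 808809.41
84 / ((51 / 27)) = 756/17 = 44.47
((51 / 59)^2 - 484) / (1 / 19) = -31961857/3481 = -9181.80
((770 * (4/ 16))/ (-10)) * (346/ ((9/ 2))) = -13321/9 = -1480.11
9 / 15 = 3/5 = 0.60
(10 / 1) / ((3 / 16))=160/3 = 53.33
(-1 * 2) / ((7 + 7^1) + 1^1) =-2/15 = -0.13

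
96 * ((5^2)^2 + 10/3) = 60320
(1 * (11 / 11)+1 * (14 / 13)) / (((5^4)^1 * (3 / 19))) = 171/8125 = 0.02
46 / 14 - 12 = -61/7 = -8.71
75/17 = 4.41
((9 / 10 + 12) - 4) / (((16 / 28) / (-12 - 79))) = -56693/40 = -1417.32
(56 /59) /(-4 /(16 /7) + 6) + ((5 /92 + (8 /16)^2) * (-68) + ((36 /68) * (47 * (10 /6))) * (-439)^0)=484409/23069 = 21.00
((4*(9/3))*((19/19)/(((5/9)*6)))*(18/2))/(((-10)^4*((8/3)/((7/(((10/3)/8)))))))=5103/250000 = 0.02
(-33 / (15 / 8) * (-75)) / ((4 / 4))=1320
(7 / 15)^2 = 49/225 = 0.22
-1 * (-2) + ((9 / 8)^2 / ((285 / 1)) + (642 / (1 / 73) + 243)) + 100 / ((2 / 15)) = 290994907/6080 = 47861.00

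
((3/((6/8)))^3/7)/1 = 64/7 = 9.14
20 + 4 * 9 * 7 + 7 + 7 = 286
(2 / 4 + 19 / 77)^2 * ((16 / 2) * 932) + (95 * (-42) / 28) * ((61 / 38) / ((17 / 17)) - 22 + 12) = 126975865/23716 = 5354.02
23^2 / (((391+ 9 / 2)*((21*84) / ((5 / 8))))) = 2645/5581296 = 0.00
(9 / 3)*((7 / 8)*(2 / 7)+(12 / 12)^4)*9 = 135/4 = 33.75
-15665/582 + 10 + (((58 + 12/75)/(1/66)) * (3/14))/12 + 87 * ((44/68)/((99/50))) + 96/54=212550353/2597175 = 81.84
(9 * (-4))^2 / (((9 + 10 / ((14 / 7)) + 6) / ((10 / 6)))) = 108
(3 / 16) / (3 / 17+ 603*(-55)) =-17/3006944 = 0.00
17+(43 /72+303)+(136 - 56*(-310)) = 17816.60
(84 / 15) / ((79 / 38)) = 1064/395 = 2.69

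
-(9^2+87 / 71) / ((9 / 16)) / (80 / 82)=-159572/1065 = -149.83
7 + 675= 682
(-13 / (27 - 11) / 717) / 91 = -1/80304 = 0.00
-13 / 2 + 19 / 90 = -283/45 = -6.29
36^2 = 1296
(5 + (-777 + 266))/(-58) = 253/29 = 8.72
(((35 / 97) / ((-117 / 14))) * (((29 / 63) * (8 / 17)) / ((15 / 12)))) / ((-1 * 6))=6496/5209191 = 0.00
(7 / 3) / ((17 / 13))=91/51 = 1.78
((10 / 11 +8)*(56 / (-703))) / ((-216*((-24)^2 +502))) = 7/2296701 = 0.00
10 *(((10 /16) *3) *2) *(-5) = -375/2 = -187.50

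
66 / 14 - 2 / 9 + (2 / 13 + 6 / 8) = 5.40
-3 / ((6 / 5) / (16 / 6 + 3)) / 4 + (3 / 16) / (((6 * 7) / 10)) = -1175/336 = -3.50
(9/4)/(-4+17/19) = -171/236 = -0.72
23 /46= 0.50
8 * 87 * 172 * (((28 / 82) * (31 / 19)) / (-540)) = -4329584/35055 = -123.51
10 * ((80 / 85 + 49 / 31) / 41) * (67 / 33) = 296810/237677 = 1.25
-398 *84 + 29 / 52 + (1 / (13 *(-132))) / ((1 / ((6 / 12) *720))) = -19122905/572 = -33431.65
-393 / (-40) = 393/40 = 9.82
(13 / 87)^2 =169/7569 = 0.02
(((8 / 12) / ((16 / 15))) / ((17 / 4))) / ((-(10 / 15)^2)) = -45/136 = -0.33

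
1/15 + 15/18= 9/10 = 0.90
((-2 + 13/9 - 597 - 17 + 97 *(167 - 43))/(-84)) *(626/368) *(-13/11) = 417971749/1530144 = 273.16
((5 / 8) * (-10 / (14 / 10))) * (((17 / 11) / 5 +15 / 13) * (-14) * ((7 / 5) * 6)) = 109830/143 = 768.04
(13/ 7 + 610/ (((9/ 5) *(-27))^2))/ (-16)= -874387/6613488 = -0.13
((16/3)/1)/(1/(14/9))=224/27 = 8.30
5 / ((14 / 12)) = 4.29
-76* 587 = -44612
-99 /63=-11/7 = -1.57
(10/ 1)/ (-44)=-5/22 = -0.23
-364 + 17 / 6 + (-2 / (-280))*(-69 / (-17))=-2578523/7140 = -361.14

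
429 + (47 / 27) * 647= 41992/27 = 1555.26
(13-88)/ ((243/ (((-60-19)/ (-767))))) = -1975/62127 = -0.03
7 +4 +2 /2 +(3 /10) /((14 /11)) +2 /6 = 5279/420 = 12.57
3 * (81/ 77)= 243/77 = 3.16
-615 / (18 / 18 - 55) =205/18 = 11.39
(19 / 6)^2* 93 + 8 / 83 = 928949/996 = 932.68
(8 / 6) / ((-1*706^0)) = -4/3 = -1.33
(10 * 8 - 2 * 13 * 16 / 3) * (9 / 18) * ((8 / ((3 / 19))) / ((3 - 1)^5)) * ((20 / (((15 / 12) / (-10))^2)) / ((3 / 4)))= -2140160/27 = -79265.19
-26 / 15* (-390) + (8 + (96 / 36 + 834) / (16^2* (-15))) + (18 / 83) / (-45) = 326900251/478080 = 683.78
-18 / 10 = -9/5 = -1.80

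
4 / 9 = 0.44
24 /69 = 8/23 = 0.35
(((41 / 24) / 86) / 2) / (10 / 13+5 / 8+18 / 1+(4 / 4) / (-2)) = 533/1013940 = 0.00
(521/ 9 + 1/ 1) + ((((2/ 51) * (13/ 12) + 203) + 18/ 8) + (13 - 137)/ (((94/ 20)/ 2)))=2027051/9588 = 211.42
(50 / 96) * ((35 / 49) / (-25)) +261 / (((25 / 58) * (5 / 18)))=91553999/42000 = 2179.86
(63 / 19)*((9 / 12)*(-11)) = -2079/76 = -27.36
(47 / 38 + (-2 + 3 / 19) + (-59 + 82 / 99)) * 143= -2874547/342 = -8405.11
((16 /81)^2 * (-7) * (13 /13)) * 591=-353024/2187 = -161.42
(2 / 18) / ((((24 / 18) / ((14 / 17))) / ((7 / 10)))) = 49/1020 = 0.05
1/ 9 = 0.11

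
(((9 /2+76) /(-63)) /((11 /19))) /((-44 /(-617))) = -269629/8712 = -30.95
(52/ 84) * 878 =11414/21 = 543.52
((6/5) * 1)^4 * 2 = 2592/625 = 4.15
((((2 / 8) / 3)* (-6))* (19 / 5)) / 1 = -19/10 = -1.90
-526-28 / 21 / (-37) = -58382/111 = -525.96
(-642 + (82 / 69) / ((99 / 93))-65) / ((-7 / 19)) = 30538643/15939 = 1915.97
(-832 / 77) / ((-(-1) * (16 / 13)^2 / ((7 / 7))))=-2197/308 = -7.13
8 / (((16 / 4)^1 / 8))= 16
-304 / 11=-27.64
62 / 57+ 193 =11063/57 = 194.09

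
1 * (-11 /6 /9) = -11/54 = -0.20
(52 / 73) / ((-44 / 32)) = -416/803 = -0.52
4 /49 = 0.08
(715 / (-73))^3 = -365525875/389017 = -939.61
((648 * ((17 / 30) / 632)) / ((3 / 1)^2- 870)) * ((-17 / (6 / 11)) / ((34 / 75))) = 8415/181384 = 0.05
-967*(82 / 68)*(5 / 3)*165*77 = -24691918.38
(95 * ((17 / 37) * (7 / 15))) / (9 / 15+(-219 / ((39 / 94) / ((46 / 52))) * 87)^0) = 12.73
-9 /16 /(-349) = 9/5584 = 0.00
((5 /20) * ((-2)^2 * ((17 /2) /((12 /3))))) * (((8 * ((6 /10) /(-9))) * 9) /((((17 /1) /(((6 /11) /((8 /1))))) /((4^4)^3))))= -37748736/55 = -686340.65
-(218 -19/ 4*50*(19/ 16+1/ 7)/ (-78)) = -3879671/17472 = -222.05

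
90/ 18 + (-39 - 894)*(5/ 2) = -4655/2 = -2327.50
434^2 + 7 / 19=3578771/19 = 188356.37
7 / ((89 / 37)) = 259/89 = 2.91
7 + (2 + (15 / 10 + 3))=27/2 = 13.50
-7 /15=-0.47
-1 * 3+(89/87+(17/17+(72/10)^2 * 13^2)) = 19052963/2175 = 8759.98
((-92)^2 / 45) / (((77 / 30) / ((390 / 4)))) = 550160/77 = 7144.94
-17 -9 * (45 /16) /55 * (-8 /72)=-16.95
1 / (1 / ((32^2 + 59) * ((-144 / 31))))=-155952/31 = -5030.71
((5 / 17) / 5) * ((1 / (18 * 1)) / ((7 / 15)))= 5/714 = 0.01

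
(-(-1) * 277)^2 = 76729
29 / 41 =0.71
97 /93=1.04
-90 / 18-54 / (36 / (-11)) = 23/2 = 11.50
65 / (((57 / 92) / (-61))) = -364780/57 = -6399.65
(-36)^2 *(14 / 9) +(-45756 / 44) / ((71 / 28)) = 1254204/781 = 1605.90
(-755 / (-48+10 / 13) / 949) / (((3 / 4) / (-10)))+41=2741453/67233 = 40.78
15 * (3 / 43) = 45/43 = 1.05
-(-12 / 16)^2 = -9/16 = -0.56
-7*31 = -217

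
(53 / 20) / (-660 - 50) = -53/14200 = 0.00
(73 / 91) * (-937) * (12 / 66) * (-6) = 820812/1001 = 819.99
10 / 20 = 1/2 = 0.50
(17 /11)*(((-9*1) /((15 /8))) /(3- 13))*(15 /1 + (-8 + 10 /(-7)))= 7956/1925 = 4.13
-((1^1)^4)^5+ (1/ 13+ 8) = 92/13 = 7.08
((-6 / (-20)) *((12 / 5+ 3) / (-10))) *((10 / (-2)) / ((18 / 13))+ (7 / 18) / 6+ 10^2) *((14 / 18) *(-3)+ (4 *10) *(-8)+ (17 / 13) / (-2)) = 262435481/52000 = 5046.84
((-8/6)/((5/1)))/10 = -2/75 = -0.03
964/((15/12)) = 3856/5 = 771.20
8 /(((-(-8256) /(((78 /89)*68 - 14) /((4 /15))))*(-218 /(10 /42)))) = -50725/280320096 = 0.00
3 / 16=0.19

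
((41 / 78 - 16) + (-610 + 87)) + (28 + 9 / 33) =-437753/858 = -510.20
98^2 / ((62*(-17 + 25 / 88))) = -9.27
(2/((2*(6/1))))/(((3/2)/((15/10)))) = 1/6 = 0.17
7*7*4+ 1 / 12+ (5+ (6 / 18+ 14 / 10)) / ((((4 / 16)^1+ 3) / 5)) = 10735/52 = 206.44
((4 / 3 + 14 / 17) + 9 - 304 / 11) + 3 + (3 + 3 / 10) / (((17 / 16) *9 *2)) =-12442/935 = -13.31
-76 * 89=-6764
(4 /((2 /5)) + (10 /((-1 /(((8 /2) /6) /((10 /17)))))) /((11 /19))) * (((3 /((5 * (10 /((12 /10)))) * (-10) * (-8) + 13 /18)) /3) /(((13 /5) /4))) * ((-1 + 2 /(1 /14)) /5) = -204768/8581859 = -0.02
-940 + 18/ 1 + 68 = -854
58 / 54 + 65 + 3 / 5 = 9001/135 = 66.67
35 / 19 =1.84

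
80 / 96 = 5/6 = 0.83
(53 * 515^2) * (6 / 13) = 84341550/13 = 6487811.54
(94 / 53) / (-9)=-94/477 = -0.20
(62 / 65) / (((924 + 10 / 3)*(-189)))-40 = -227845831/5696145 = -40.00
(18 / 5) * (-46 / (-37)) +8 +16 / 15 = 7516/555 = 13.54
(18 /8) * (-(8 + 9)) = -153/4 = -38.25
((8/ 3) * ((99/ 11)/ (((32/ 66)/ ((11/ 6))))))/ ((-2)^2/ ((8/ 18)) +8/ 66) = 9.95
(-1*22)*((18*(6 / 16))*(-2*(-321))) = -95337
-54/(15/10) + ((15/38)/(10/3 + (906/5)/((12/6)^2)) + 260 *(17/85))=443761/27721 = 16.01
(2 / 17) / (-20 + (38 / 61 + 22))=61/1360 = 0.04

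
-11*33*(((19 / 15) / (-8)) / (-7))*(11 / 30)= -25289/8400 = -3.01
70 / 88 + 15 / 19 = 1325/836 = 1.58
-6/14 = -0.43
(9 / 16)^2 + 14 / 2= 1873/256 = 7.32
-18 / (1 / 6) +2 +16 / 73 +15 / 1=-6627/73 = -90.78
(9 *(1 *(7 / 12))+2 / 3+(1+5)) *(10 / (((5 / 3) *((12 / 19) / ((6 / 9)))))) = 2717/36 = 75.47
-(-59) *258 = 15222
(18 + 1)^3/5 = 6859/5 = 1371.80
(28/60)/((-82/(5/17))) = -7/4182 = 0.00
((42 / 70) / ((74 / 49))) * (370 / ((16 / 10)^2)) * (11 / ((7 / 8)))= 5775/8 = 721.88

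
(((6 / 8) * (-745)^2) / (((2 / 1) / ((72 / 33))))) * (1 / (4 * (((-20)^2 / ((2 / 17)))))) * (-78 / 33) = -2597517/32912 = -78.92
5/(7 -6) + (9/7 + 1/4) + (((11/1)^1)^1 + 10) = 771/28 = 27.54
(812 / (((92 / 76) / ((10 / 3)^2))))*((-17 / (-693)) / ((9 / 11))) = 3746800/16767 = 223.46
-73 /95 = -0.77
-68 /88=-17/22 = -0.77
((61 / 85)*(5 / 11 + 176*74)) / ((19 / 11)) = 8739409/1615 = 5411.40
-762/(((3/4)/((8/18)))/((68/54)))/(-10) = 69088/1215 = 56.86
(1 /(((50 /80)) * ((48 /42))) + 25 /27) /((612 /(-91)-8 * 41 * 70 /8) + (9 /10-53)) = -57148/71961237 = 0.00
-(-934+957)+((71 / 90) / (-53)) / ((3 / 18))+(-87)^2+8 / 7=41999353/5565 = 7547.05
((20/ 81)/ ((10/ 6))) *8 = 32/27 = 1.19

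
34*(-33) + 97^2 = 8287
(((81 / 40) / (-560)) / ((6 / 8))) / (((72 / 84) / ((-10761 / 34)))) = 5697/3200 = 1.78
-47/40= -1.18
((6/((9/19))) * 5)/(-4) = -95/6 = -15.83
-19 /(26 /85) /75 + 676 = 263317/390 = 675.17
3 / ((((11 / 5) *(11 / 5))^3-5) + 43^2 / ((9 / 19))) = 421875/564162799 = 0.00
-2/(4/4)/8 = -1/4 = -0.25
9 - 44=-35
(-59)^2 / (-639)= -3481/639 = -5.45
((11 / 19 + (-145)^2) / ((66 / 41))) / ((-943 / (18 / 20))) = -599229/48070 = -12.47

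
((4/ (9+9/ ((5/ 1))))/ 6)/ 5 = 1/81 = 0.01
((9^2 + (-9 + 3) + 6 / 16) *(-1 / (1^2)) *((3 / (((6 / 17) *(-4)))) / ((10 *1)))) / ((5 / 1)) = 3.20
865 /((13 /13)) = 865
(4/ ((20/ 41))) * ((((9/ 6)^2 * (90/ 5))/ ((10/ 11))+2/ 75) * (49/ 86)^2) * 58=887839379/129000 = 6882.48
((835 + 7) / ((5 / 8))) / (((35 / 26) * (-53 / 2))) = -350272/9275 = -37.77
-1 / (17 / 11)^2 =-121/289 = -0.42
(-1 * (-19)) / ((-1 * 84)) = -19/84 = -0.23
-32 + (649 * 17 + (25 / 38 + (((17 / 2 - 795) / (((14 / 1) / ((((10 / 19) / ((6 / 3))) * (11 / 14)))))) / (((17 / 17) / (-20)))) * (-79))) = -6844169/931 = -7351.42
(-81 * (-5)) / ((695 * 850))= 81/118150 = 0.00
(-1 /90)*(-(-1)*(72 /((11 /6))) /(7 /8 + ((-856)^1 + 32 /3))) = 576/1114685 = 0.00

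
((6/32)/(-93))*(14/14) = -1/496 = 0.00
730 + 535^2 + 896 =287851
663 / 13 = 51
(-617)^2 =380689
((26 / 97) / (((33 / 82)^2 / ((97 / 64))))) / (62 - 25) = 21853/322344 = 0.07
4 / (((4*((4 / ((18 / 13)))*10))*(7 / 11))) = 99/1820 = 0.05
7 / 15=0.47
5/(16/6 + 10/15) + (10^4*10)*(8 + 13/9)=17000027/18 = 944445.94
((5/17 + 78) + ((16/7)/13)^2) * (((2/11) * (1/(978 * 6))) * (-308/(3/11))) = -242579986/88508511 = -2.74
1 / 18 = 0.06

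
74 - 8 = 66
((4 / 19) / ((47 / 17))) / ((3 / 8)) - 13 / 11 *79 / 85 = -2242693/2504865 = -0.90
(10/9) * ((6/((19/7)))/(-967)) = -140/55119 = 0.00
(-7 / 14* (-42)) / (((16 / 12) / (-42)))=-1323/2 = -661.50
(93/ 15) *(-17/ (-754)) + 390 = 1470827/3770 = 390.14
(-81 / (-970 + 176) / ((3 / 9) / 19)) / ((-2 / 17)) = -78489/1588 = -49.43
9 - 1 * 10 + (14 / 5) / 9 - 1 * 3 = -166/45 = -3.69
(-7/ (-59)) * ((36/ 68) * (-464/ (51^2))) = -3248/289867 = -0.01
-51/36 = -17/12 = -1.42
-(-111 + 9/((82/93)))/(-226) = -8265/18532 = -0.45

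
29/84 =0.35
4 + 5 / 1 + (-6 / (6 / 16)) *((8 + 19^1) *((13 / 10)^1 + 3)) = -9243/5 = -1848.60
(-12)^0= 1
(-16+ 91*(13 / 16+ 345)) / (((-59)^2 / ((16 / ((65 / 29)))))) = 14594163/226265 = 64.50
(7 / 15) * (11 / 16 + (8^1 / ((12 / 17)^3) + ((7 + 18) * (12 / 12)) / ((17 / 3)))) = 1431437/110160 = 12.99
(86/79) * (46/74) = 1978/2923 = 0.68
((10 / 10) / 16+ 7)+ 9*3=545/16 = 34.06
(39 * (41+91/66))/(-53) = -36361/1166 = -31.18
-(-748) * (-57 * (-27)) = 1151172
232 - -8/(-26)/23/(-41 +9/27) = 232.00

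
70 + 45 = 115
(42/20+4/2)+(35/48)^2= 53357/11520 = 4.63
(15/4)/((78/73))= 365/104 = 3.51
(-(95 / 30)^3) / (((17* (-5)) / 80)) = 13718/459 = 29.89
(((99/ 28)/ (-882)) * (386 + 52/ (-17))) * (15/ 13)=-76725/43316 = -1.77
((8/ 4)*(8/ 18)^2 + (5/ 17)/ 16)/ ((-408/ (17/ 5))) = -9109/2643840 = 0.00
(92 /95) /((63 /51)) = 0.78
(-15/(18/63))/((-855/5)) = 35/114 = 0.31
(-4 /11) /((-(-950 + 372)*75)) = -2/238425 = 0.00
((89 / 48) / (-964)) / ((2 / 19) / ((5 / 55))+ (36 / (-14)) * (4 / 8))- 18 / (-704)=351445/8652864 = 0.04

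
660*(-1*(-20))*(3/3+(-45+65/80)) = -570075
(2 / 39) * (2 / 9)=4/351 = 0.01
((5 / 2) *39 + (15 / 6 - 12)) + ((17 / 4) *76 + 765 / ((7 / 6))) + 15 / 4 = 29973/28 = 1070.46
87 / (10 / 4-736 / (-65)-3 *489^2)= -3770/31085131 = 0.00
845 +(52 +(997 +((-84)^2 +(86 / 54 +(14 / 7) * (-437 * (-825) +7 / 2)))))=19710232/27 = 730008.59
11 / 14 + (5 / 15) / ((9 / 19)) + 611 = 231521/378 = 612.49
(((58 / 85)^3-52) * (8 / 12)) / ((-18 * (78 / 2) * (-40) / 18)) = -2644949/119754375 = -0.02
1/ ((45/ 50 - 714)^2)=100/50851161 = 0.00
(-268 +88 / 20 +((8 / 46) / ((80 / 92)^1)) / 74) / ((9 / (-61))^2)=-362912851/29970 = -12109.20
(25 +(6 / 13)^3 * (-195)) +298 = 51347/169 = 303.83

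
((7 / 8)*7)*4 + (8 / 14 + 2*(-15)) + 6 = 15/14 = 1.07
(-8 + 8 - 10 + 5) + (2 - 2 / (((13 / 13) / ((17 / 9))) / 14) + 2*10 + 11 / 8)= -2485/72 = -34.51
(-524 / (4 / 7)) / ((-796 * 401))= 917/319196 = 0.00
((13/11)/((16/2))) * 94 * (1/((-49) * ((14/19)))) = -11609/30184 = -0.38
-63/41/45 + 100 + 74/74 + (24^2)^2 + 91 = 68053433/205 = 331967.97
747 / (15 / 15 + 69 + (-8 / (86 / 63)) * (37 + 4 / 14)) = -32121/6386 = -5.03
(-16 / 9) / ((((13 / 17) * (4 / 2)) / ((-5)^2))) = -3400/117 = -29.06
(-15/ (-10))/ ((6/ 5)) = 5/4 = 1.25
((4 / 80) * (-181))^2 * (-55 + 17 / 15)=-3308861/750 = -4411.81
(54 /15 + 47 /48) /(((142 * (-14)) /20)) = -157/3408 = -0.05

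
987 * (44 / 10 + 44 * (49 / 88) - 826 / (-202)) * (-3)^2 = 295972677/1010 = 293042.25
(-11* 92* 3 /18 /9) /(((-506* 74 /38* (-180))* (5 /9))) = -19/99900 = 0.00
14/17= 0.82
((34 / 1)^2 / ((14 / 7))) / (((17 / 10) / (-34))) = -11560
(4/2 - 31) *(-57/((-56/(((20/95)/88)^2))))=-87/514976 = 0.00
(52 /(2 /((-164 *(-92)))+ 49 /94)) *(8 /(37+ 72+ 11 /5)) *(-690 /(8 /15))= -636094992/68527 = -9282.40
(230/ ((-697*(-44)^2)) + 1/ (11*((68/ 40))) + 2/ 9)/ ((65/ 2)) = 1673077/197348580 = 0.01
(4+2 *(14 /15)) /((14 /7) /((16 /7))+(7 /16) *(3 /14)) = 2816/465 = 6.06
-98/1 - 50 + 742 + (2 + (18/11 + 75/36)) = 79163/132 = 599.72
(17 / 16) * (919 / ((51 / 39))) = 11947/16 = 746.69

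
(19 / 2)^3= 857.38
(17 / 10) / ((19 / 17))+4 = 1049/190 = 5.52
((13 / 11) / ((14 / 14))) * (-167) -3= -2204/11 = -200.36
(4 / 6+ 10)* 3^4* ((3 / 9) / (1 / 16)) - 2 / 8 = 18431/4 = 4607.75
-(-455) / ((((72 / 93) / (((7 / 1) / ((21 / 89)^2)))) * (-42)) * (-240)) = 3192163/435456 = 7.33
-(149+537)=-686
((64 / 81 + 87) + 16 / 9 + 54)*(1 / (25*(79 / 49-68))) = -0.09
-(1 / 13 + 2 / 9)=-35/117 = -0.30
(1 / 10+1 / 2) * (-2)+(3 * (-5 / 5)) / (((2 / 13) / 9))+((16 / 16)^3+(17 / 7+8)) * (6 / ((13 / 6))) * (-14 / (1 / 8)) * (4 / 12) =-176571/130 = -1358.24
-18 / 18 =-1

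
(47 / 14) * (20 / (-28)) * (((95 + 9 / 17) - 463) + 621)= -506425/833 = -607.95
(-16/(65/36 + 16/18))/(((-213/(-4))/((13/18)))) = -1664/20661 = -0.08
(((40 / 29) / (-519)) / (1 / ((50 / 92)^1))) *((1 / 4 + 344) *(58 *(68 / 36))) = -216750/3979 = -54.47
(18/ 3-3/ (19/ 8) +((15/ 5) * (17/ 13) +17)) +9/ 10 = 26.56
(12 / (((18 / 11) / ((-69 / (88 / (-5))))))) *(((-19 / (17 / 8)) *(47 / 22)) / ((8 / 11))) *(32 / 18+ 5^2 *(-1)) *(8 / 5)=4292651/153 = 28056.54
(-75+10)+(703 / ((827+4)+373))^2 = -93730831/1449616 = -64.66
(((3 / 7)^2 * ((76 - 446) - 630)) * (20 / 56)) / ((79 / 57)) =-1282500/27097 = -47.33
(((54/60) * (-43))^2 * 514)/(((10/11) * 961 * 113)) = 423396963/54296500 = 7.80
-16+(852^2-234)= 725654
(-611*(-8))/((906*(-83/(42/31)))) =-34216/388523 = -0.09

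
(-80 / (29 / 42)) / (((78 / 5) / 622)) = -1741600/377 = -4619.63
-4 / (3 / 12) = -16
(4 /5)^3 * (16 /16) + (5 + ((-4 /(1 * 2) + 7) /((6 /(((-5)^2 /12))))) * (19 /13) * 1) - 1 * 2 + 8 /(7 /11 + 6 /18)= 1673029/117000 = 14.30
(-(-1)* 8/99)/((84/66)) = 4/63 = 0.06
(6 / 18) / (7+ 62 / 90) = 15/346 = 0.04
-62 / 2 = -31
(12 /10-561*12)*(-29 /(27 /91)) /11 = 29604302/495 = 59806.67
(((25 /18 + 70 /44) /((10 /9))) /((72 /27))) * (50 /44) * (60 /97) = 66375/93896 = 0.71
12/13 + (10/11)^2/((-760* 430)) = 4745123/5140564 = 0.92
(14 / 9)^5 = 537824/59049 = 9.11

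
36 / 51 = 12/17 = 0.71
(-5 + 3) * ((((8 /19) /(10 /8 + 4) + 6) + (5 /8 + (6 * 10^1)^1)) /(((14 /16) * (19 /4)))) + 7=-1331915/53067 = -25.10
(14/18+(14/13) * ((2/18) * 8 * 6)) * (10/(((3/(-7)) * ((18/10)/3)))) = -253.61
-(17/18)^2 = -289/324 = -0.89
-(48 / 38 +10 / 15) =-110/57 = -1.93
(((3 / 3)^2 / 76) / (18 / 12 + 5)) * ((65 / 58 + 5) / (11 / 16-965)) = -1420/110517927 = 0.00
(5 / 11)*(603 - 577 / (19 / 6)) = 39975/209 = 191.27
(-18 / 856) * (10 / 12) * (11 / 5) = -33/856 = -0.04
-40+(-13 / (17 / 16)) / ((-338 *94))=-415476/10387 = -40.00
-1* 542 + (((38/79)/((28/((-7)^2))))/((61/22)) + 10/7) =-18224855/33733 = -540.27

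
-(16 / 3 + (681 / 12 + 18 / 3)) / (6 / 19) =-15523/72 = -215.60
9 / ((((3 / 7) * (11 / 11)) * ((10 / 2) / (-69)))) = -1449/5 = -289.80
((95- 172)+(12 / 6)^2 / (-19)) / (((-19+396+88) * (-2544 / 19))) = 163/131440 = 0.00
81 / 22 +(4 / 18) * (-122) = -4639/198 = -23.43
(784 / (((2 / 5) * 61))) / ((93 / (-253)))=-495880/5673 = -87.41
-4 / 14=-2/7 = -0.29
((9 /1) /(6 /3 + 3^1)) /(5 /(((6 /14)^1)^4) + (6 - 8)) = 0.01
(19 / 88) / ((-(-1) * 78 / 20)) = 95/1716 = 0.06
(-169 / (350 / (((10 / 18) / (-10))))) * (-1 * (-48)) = 676/525 = 1.29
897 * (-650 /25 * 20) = -466440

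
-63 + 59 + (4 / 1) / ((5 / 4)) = -4/5 = -0.80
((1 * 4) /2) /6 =1/3 = 0.33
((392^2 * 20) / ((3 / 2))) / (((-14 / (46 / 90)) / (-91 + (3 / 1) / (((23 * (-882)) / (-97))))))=551259520/81 = 6805673.09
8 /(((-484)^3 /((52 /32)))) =-13/113379904 = 0.00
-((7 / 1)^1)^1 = -7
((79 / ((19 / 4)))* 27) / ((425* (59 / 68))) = 34128/28025 = 1.22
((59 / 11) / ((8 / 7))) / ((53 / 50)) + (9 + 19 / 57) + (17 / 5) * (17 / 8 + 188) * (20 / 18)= 1280287/1749 = 732.01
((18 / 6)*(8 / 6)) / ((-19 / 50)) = -200/19 = -10.53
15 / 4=3.75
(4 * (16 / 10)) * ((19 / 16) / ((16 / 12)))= 5.70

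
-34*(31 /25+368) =-313854/25 = -12554.16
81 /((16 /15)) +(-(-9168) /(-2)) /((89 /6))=-331929/1424 = -233.10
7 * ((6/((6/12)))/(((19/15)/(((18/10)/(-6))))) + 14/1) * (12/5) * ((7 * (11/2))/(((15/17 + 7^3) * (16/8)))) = 2913834/277685 = 10.49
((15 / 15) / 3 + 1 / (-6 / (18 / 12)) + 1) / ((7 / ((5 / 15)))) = 13/252 = 0.05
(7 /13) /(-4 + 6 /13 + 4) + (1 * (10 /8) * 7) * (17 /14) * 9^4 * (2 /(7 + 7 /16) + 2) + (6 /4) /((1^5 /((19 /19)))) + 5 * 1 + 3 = 13286921/84 = 158177.63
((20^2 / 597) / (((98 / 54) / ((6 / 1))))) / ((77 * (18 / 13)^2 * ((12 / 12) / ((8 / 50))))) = 5408/2252481 = 0.00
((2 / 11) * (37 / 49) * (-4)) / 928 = -37/62524 = 0.00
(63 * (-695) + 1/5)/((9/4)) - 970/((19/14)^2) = -324681656/16245 = -19986.56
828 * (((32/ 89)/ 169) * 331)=8770176/15041 = 583.08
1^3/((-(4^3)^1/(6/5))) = -0.02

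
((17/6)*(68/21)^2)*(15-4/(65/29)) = 33762136/85995 = 392.61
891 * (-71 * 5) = -316305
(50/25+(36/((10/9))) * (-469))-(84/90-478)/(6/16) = -626464/45 = -13921.42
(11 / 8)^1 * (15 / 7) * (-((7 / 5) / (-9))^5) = 26411/98415000 = 0.00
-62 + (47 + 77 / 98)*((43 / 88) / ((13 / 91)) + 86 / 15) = 375.42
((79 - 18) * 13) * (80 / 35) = 12688/7 = 1812.57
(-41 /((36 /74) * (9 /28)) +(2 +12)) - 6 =-20590/81 = -254.20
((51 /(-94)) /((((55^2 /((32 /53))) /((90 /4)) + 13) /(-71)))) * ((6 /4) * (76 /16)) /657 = 206397/116437847 = 0.00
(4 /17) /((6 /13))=26/51 = 0.51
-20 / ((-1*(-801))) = -20/801 = -0.02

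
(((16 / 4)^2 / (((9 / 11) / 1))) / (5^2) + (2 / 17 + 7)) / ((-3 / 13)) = -392821/11475 = -34.23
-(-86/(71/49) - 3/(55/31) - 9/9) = 242278/3905 = 62.04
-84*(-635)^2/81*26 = -293547800/27 = -10872140.74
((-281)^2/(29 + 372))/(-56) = -78961/22456 = -3.52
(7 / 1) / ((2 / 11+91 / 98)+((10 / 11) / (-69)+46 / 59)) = 4388538/1176677 = 3.73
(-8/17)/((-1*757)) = 8/12869 = 0.00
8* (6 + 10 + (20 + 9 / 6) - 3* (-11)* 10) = 2940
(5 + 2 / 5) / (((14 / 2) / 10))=54/7 = 7.71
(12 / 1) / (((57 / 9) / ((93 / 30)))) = 558/95 = 5.87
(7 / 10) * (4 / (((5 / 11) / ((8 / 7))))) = 7.04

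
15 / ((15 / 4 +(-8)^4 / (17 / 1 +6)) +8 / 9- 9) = 2484/28769 = 0.09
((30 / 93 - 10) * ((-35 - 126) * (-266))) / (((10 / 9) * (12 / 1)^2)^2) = -64239/3968 = -16.19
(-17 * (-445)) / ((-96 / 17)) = -128605/96 = -1339.64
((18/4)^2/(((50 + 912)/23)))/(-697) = -1863/2682056 = 0.00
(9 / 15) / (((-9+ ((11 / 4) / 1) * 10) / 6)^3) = 5184/253265 = 0.02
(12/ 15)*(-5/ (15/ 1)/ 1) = -4/15 = -0.27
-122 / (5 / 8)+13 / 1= -911/5 = -182.20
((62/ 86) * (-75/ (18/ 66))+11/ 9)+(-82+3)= -106825/387 = -276.03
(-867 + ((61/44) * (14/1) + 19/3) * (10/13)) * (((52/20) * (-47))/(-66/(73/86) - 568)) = -311747522/1944525 = -160.32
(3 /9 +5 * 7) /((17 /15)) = 530/17 = 31.18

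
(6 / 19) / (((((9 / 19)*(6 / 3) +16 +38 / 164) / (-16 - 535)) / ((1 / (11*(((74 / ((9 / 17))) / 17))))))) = -1219914/10893355 = -0.11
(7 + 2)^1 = 9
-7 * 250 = -1750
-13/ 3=-4.33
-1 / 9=-0.11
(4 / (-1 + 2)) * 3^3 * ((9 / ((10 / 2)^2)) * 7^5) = 16336404/25 = 653456.16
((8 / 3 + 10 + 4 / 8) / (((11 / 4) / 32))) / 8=632/33 = 19.15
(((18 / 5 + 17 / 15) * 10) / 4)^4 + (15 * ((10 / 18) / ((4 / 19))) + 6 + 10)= 25483717/1296 = 19663.36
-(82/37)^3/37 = -551368/1874161 = -0.29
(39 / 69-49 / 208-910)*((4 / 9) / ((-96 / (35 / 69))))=50771735/23766912 = 2.14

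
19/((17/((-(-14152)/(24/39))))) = 25702.53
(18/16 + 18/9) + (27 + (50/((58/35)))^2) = 6327681/6728 = 940.50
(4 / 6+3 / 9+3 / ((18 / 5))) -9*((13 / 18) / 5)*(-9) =203/15 = 13.53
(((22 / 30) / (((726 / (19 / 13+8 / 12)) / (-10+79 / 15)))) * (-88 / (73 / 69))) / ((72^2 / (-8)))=-135539/103773150 = 0.00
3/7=0.43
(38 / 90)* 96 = 608/15 = 40.53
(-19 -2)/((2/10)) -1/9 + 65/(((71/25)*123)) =-2748931/26199 = -104.93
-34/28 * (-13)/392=221/5488 = 0.04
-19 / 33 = -0.58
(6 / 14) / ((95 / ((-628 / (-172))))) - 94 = -2687459/28595 = -93.98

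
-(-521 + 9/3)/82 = 259/41 = 6.32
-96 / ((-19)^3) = 96/6859 = 0.01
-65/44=-1.48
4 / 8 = 1/2 = 0.50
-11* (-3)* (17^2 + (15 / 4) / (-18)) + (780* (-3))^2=43881041/8 = 5485130.12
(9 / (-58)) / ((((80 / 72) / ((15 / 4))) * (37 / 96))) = -1458/1073 = -1.36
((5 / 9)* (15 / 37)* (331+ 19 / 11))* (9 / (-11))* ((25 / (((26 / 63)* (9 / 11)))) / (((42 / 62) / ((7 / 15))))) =-16546250/5291 = -3127.24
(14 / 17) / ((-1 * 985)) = -14/16745 = 0.00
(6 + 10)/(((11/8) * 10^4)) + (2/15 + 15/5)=64649/20625 = 3.13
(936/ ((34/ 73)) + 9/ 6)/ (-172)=-68379/5848 = -11.69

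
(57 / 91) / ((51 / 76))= 1444/1547 = 0.93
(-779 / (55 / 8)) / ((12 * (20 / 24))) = -3116/275 = -11.33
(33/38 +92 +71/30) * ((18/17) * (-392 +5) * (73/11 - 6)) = -441166068/17765 = -24833.44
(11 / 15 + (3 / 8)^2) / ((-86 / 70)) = -5873/8256 = -0.71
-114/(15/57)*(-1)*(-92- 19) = -240426/5 = -48085.20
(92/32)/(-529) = -1/184 = -0.01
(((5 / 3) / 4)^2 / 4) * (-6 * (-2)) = 25/48 = 0.52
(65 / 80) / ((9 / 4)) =13/36 = 0.36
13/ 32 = 0.41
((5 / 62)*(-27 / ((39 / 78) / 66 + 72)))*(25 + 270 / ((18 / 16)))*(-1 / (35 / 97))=9161262/412517 = 22.21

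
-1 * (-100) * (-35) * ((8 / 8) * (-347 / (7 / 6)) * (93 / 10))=9681300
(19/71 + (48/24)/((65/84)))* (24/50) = 157956/115375 = 1.37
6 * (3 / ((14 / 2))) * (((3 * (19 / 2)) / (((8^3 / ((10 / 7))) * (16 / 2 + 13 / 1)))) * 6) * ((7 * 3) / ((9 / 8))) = 855/784 = 1.09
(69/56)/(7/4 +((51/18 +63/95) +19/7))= 19665/127054 = 0.15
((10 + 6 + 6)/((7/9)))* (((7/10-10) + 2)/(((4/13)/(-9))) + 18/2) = 6294.28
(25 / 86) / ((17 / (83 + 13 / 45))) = 9370/6579 = 1.42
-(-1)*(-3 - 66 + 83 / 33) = -2194/33 = -66.48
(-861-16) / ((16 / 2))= -877/8 = -109.62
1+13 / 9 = 22/9 = 2.44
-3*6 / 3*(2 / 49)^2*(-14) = 48/343 = 0.14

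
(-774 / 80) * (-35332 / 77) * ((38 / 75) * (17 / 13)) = 33458601/11375 = 2941.42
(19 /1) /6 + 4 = 43/6 = 7.17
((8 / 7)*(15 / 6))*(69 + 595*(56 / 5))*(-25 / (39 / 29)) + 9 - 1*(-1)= -97625770/273 = -357603.55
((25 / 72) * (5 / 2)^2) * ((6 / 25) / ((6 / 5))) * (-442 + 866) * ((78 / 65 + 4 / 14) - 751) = -34758725/252 = -137931.45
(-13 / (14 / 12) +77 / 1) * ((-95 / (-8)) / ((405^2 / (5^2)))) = 0.12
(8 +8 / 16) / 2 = 17/4 = 4.25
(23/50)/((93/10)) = 23/465 = 0.05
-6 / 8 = -3/4 = -0.75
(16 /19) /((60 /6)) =8/95 = 0.08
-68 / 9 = -7.56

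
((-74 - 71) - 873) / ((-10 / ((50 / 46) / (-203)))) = -0.55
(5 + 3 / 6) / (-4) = -11/8 = -1.38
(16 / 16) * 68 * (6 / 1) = 408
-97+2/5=-483/5 = -96.60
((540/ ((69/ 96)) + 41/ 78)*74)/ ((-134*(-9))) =49904971/1081782 = 46.13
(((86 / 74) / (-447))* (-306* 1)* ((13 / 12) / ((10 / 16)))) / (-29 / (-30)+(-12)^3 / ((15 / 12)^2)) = -1140360/913741159 = 0.00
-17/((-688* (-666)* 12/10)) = -85/2749248 = 0.00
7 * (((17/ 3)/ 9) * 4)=476/27 = 17.63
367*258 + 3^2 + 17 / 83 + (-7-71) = 7853228/83 = 94617.20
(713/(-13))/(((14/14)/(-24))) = 17112/13 = 1316.31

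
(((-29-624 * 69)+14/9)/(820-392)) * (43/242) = -16673293/932184 = -17.89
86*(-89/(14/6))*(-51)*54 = 63237348/7 = 9033906.86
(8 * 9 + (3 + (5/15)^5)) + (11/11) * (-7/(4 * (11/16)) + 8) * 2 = 85.91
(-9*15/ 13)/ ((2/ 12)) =-810/13 = -62.31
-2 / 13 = -0.15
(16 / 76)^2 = 16/361 = 0.04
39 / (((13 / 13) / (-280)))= -10920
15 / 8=1.88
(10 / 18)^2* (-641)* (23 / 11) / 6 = -368575/5346 = -68.94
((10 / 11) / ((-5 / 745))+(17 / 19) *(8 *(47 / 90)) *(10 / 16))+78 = -207355/3762 = -55.12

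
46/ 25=1.84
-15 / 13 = -1.15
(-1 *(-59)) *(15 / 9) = 98.33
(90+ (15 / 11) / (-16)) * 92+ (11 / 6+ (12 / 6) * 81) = 1113551/132 = 8435.99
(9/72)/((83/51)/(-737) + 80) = 37587/24055016 = 0.00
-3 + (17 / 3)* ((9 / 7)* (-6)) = -327/7 = -46.71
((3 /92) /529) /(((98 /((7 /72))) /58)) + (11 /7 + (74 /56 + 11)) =113591141/8176224 = 13.89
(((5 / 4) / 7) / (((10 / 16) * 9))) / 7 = 2/441 = 0.00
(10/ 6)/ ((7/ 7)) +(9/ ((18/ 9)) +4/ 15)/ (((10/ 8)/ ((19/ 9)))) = 6559/675 = 9.72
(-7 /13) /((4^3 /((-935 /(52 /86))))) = 281435/21632 = 13.01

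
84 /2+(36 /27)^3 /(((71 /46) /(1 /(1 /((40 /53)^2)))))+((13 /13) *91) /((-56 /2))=853493815/21539412 = 39.62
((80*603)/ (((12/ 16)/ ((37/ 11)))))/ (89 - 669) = -118992/319 = -373.02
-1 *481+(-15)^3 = -3856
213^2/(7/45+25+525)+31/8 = 86.34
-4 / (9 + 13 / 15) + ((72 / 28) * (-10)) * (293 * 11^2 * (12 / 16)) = -177087840/259 = -683736.83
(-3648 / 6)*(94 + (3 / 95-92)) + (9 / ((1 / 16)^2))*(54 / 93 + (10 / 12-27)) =-9328736/155 = -60185.39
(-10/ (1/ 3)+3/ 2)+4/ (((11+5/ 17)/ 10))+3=-527/24 = -21.96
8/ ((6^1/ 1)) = 4/3 = 1.33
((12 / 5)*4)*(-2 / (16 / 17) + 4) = 18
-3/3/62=-1/62 = -0.02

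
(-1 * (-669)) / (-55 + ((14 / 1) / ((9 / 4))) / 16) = -12042/983 = -12.25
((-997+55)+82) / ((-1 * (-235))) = -172/47 = -3.66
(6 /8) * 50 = 75/2 = 37.50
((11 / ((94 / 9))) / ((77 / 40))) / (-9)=-20/329 = -0.06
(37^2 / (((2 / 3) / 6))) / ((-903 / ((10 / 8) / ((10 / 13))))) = -53391/2408 = -22.17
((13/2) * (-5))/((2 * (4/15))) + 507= 7137/16 = 446.06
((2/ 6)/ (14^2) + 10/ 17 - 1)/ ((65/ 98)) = -4099/6630 = -0.62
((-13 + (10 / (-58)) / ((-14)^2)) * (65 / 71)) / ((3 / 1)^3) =-4803305/10896228 = -0.44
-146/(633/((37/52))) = -0.16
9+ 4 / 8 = 19/2 = 9.50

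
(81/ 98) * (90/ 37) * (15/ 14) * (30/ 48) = 273375/203056 = 1.35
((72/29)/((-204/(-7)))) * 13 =546/493 = 1.11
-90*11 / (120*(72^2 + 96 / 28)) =-77/48416 = 0.00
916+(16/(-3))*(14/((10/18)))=3908/5 = 781.60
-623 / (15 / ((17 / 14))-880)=10591/14750 = 0.72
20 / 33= 0.61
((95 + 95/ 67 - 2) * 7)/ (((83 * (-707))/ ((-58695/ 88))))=185652285/24713084 = 7.51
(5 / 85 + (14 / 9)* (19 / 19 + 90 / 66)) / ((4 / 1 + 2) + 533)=6287/907137 = 0.01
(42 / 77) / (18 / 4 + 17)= 12/473 = 0.03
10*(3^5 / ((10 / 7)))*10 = 17010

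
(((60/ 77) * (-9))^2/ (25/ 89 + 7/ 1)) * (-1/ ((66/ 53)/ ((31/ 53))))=-206925/65219 = -3.17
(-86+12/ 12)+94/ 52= -2163/26 = -83.19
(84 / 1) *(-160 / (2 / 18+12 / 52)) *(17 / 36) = -18564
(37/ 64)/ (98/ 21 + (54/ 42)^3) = 38073/447296 = 0.09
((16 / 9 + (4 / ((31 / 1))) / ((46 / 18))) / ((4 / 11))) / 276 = 32263/1771092 = 0.02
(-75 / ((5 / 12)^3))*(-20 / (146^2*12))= 0.08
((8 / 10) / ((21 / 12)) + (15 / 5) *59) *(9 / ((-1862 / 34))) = -950283/32585 = -29.16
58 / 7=8.29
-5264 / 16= -329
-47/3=-15.67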